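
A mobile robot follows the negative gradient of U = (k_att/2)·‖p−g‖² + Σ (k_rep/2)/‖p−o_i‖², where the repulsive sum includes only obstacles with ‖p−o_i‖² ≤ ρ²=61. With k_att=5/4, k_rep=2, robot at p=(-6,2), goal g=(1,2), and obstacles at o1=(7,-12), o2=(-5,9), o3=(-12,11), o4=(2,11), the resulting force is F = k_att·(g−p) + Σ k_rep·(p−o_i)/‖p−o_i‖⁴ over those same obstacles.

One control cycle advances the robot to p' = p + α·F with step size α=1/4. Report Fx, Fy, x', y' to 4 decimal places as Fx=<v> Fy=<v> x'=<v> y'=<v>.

F_att = 5/4·(g−p) = 5/4·(7,0) = (8.7500,0.0000)
o1: d²=365 > ρ²=61 → inactive
o2: d²=50 ≤ ρ²=61; F_rep = 2·(-1,-7)/50² = (-0.0008,-0.0056)
o3: d²=117 > ρ²=61 → inactive
o4: d²=145 > ρ²=61 → inactive
F = F_att + ΣF_rep = (8.7492,-0.0056)
p' = p + 1/4·F = (-3.8127,1.9986)

Fx=8.7492 Fy=-0.0056 x'=-3.8127 y'=1.9986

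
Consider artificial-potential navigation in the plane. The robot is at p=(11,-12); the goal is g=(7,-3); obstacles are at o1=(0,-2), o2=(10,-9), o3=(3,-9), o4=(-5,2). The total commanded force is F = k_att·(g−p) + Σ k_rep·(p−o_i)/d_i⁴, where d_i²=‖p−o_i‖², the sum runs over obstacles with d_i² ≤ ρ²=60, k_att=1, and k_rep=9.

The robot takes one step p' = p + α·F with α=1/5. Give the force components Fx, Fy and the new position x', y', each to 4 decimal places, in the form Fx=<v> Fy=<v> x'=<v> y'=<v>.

F_att = 1·(g−p) = 1·(-4,9) = (-4.0000,9.0000)
o1: d²=221 > ρ²=60 → inactive
o2: d²=10 ≤ ρ²=60; F_rep = 9·(1,-3)/10² = (0.0900,-0.2700)
o3: d²=73 > ρ²=60 → inactive
o4: d²=452 > ρ²=60 → inactive
F = F_att + ΣF_rep = (-3.9100,8.7300)
p' = p + 1/5·F = (10.2180,-10.2540)

Fx=-3.9100 Fy=8.7300 x'=10.2180 y'=-10.2540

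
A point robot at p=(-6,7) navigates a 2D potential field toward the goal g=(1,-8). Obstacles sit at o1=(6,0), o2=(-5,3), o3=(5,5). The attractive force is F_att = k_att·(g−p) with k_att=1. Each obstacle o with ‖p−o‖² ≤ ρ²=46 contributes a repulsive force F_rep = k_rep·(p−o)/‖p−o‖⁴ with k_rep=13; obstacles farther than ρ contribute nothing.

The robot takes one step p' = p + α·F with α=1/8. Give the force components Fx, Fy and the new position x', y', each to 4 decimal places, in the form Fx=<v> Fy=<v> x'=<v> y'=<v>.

F_att = 1·(g−p) = 1·(7,-15) = (7.0000,-15.0000)
o1: d²=193 > ρ²=46 → inactive
o2: d²=17 ≤ ρ²=46; F_rep = 13·(-1,4)/17² = (-0.0450,0.1799)
o3: d²=125 > ρ²=46 → inactive
F = F_att + ΣF_rep = (6.9550,-14.8201)
p' = p + 1/8·F = (-5.1306,5.1475)

Fx=6.9550 Fy=-14.8201 x'=-5.1306 y'=5.1475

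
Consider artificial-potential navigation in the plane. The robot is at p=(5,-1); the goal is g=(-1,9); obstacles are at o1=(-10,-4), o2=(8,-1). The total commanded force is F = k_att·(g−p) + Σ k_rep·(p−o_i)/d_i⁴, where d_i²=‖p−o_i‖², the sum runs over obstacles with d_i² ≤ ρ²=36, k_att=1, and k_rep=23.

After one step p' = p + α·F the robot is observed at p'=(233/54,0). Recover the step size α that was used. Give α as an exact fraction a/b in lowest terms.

α = 1/10

F_att = 1·(g−p) = 1·(-6,10) = (-6.0000,10.0000)
o1: d²=234 > ρ²=36 → inactive
o2: d²=9 ≤ ρ²=36; F_rep = 23·(-3,0)/9² = (-0.8519,0.0000)
F = F_att + ΣF_rep = (-6.8519,10.0000)
Δp = p'−p = (-0.6852,1.0000); α = Δx/Fx = (-37/54) / (-185/27) = 1/10
check: Δy/Fy = (1) / (10) = 1/10 ✓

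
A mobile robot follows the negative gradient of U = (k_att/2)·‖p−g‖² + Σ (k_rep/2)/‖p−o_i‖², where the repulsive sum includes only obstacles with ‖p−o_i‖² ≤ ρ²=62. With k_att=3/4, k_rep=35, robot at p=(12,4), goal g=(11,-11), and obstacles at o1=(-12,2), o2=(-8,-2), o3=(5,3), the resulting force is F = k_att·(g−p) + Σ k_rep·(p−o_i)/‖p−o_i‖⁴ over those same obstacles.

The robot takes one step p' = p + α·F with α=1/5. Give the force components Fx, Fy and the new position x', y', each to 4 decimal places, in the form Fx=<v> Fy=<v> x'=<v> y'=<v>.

Fx=-0.6520 Fy=-11.2360 x'=11.8696 y'=1.7528

F_att = 3/4·(g−p) = 3/4·(-1,-15) = (-0.7500,-11.2500)
o1: d²=580 > ρ²=62 → inactive
o2: d²=436 > ρ²=62 → inactive
o3: d²=50 ≤ ρ²=62; F_rep = 35·(7,1)/50² = (0.0980,0.0140)
F = F_att + ΣF_rep = (-0.6520,-11.2360)
p' = p + 1/5·F = (11.8696,1.7528)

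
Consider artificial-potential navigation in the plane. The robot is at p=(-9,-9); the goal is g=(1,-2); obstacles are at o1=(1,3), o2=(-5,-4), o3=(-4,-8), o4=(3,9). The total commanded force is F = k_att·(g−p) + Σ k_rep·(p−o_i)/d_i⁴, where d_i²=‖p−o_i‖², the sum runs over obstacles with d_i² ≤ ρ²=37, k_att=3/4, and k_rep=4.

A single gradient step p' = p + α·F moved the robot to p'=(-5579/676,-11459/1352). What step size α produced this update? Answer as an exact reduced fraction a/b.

F_att = 3/4·(g−p) = 3/4·(10,7) = (7.5000,5.2500)
o1: d²=244 > ρ²=37 → inactive
o2: d²=41 > ρ²=37 → inactive
o3: d²=26 ≤ ρ²=37; F_rep = 4·(-5,-1)/26² = (-0.0296,-0.0059)
o4: d²=468 > ρ²=37 → inactive
F = F_att + ΣF_rep = (7.4704,5.2441)
Δp = p'−p = (0.7470,0.5244); α = Δx/Fx = (505/676) / (2525/338) = 1/10
check: Δy/Fy = (709/1352) / (3545/676) = 1/10 ✓

α = 1/10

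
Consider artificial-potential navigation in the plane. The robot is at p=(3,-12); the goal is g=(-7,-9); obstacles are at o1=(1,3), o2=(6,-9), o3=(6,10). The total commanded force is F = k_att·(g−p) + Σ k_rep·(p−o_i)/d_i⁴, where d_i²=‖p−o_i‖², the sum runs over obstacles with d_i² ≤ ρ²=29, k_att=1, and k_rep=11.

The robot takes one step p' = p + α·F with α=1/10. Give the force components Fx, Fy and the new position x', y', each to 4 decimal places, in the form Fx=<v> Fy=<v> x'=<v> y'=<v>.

F_att = 1·(g−p) = 1·(-10,3) = (-10.0000,3.0000)
o1: d²=229 > ρ²=29 → inactive
o2: d²=18 ≤ ρ²=29; F_rep = 11·(-3,-3)/18² = (-0.1019,-0.1019)
o3: d²=493 > ρ²=29 → inactive
F = F_att + ΣF_rep = (-10.1019,2.8981)
p' = p + 1/10·F = (1.9898,-11.7102)

Fx=-10.1019 Fy=2.8981 x'=1.9898 y'=-11.7102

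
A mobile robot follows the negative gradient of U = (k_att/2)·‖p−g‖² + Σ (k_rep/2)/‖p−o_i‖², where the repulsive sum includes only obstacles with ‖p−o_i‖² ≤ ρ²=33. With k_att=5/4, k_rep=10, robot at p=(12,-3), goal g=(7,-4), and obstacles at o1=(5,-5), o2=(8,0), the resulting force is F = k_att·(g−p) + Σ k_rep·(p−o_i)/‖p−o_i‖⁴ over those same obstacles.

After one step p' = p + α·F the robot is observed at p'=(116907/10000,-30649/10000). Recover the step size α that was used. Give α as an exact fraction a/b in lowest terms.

α = 1/20

F_att = 5/4·(g−p) = 5/4·(-5,-1) = (-6.2500,-1.2500)
o1: d²=53 > ρ²=33 → inactive
o2: d²=25 ≤ ρ²=33; F_rep = 10·(4,-3)/25² = (0.0640,-0.0480)
F = F_att + ΣF_rep = (-6.1860,-1.2980)
Δp = p'−p = (-0.3093,-0.0649); α = Δx/Fx = (-3093/10000) / (-3093/500) = 1/20
check: Δy/Fy = (-649/10000) / (-649/500) = 1/20 ✓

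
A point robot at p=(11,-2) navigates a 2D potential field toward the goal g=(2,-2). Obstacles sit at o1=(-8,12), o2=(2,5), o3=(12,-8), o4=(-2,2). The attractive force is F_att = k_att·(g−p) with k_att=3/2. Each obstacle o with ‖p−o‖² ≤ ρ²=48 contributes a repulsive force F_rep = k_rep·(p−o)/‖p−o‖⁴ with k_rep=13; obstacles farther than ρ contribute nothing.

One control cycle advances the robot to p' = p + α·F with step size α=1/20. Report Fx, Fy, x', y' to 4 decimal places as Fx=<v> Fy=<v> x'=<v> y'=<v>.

Fx=-13.5095 Fy=0.0570 x'=10.3245 y'=-1.9972

F_att = 3/2·(g−p) = 3/2·(-9,0) = (-13.5000,0.0000)
o1: d²=557 > ρ²=48 → inactive
o2: d²=130 > ρ²=48 → inactive
o3: d²=37 ≤ ρ²=48; F_rep = 13·(-1,6)/37² = (-0.0095,0.0570)
o4: d²=185 > ρ²=48 → inactive
F = F_att + ΣF_rep = (-13.5095,0.0570)
p' = p + 1/20·F = (10.3245,-1.9972)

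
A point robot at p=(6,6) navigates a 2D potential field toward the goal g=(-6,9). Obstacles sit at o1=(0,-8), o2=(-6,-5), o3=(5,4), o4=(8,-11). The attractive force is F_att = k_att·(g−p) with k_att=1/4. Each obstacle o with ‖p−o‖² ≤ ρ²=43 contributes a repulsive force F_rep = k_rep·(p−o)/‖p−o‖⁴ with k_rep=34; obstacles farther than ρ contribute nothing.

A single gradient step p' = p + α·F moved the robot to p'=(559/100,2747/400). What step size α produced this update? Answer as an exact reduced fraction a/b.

α = 1/4

F_att = 1/4·(g−p) = 1/4·(-12,3) = (-3.0000,0.7500)
o1: d²=232 > ρ²=43 → inactive
o2: d²=265 > ρ²=43 → inactive
o3: d²=5 ≤ ρ²=43; F_rep = 34·(1,2)/5² = (1.3600,2.7200)
o4: d²=293 > ρ²=43 → inactive
F = F_att + ΣF_rep = (-1.6400,3.4700)
Δp = p'−p = (-0.4100,0.8675); α = Δx/Fx = (-41/100) / (-41/25) = 1/4
check: Δy/Fy = (347/400) / (347/100) = 1/4 ✓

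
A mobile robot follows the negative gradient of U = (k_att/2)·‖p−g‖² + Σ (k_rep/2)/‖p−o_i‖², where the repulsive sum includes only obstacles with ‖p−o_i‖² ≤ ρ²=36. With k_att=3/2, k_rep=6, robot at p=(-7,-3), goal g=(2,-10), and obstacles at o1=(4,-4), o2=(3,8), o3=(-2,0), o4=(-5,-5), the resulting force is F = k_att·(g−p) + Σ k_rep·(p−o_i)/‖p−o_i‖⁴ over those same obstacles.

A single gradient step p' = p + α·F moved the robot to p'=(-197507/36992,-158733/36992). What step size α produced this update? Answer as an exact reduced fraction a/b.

F_att = 3/2·(g−p) = 3/2·(9,-7) = (13.5000,-10.5000)
o1: d²=122 > ρ²=36 → inactive
o2: d²=221 > ρ²=36 → inactive
o3: d²=34 ≤ ρ²=36; F_rep = 6·(-5,-3)/34² = (-0.0260,-0.0156)
o4: d²=8 ≤ ρ²=36; F_rep = 6·(-2,2)/8² = (-0.1875,0.1875)
F = F_att + ΣF_rep = (13.2865,-10.3281)
Δp = p'−p = (1.6608,-1.2910); α = Δx/Fx = (61437/36992) / (61437/4624) = 1/8
check: Δy/Fy = (-47757/36992) / (-47757/4624) = 1/8 ✓

α = 1/8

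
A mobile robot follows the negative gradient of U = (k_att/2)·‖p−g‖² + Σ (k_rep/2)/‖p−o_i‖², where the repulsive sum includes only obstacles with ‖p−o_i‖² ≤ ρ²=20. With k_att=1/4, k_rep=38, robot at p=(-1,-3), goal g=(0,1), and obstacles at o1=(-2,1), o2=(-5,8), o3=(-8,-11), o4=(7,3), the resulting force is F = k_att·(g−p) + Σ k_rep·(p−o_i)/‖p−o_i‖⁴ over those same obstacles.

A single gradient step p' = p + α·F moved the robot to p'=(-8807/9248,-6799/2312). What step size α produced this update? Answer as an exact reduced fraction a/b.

α = 1/8

F_att = 1/4·(g−p) = 1/4·(1,4) = (0.2500,1.0000)
o1: d²=17 ≤ ρ²=20; F_rep = 38·(1,-4)/17² = (0.1315,-0.5260)
o2: d²=137 > ρ²=20 → inactive
o3: d²=113 > ρ²=20 → inactive
o4: d²=100 > ρ²=20 → inactive
F = F_att + ΣF_rep = (0.3815,0.4740)
Δp = p'−p = (0.0477,0.0593); α = Δx/Fx = (441/9248) / (441/1156) = 1/8
check: Δy/Fy = (137/2312) / (137/289) = 1/8 ✓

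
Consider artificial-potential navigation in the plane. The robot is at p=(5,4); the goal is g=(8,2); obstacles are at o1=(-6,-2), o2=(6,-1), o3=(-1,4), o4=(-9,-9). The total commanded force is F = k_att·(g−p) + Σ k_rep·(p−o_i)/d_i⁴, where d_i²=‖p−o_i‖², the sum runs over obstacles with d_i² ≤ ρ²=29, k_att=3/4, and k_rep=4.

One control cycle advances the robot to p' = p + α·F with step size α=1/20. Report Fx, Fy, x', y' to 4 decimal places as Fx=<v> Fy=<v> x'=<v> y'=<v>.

F_att = 3/4·(g−p) = 3/4·(3,-2) = (2.2500,-1.5000)
o1: d²=157 > ρ²=29 → inactive
o2: d²=26 ≤ ρ²=29; F_rep = 4·(-1,5)/26² = (-0.0059,0.0296)
o3: d²=36 > ρ²=29 → inactive
o4: d²=365 > ρ²=29 → inactive
F = F_att + ΣF_rep = (2.2441,-1.4704)
p' = p + 1/20·F = (5.1122,3.9265)

Fx=2.2441 Fy=-1.4704 x'=5.1122 y'=3.9265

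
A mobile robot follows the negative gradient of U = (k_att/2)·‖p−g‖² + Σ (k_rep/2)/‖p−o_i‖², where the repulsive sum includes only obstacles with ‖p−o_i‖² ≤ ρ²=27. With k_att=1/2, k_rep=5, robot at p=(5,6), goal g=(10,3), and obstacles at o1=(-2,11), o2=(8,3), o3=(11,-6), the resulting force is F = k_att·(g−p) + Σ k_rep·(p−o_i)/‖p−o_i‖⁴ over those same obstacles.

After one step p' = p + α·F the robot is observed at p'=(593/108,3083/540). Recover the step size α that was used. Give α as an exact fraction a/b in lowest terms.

α = 1/5

F_att = 1/2·(g−p) = 1/2·(5,-3) = (2.5000,-1.5000)
o1: d²=74 > ρ²=27 → inactive
o2: d²=18 ≤ ρ²=27; F_rep = 5·(-3,3)/18² = (-0.0463,0.0463)
o3: d²=180 > ρ²=27 → inactive
F = F_att + ΣF_rep = (2.4537,-1.4537)
Δp = p'−p = (0.4907,-0.2907); α = Δx/Fx = (53/108) / (265/108) = 1/5
check: Δy/Fy = (-157/540) / (-157/108) = 1/5 ✓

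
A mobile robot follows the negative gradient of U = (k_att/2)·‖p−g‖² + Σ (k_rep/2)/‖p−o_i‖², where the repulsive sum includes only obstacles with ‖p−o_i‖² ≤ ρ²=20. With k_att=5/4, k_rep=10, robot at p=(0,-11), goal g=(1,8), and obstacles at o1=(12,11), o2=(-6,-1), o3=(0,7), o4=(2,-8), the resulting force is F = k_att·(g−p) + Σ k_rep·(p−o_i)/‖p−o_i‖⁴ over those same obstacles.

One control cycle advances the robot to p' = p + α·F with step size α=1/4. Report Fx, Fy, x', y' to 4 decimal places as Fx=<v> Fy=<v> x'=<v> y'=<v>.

F_att = 5/4·(g−p) = 5/4·(1,19) = (1.2500,23.7500)
o1: d²=628 > ρ²=20 → inactive
o2: d²=136 > ρ²=20 → inactive
o3: d²=324 > ρ²=20 → inactive
o4: d²=13 ≤ ρ²=20; F_rep = 10·(-2,-3)/13² = (-0.1183,-0.1775)
F = F_att + ΣF_rep = (1.1317,23.5725)
p' = p + 1/4·F = (0.2829,-5.1069)

Fx=1.1317 Fy=23.5725 x'=0.2829 y'=-5.1069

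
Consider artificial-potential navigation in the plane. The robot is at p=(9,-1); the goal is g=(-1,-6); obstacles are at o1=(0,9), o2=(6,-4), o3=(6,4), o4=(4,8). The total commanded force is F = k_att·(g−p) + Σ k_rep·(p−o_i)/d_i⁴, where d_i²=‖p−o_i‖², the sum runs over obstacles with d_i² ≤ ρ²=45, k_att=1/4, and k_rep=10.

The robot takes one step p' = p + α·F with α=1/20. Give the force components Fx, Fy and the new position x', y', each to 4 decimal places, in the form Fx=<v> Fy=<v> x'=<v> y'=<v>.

Fx=-2.3815 Fy=-1.2007 x'=8.8809 y'=-1.0600

F_att = 1/4·(g−p) = 1/4·(-10,-5) = (-2.5000,-1.2500)
o1: d²=181 > ρ²=45 → inactive
o2: d²=18 ≤ ρ²=45; F_rep = 10·(3,3)/18² = (0.0926,0.0926)
o3: d²=34 ≤ ρ²=45; F_rep = 10·(3,-5)/34² = (0.0260,-0.0433)
o4: d²=106 > ρ²=45 → inactive
F = F_att + ΣF_rep = (-2.3815,-1.2007)
p' = p + 1/20·F = (8.8809,-1.0600)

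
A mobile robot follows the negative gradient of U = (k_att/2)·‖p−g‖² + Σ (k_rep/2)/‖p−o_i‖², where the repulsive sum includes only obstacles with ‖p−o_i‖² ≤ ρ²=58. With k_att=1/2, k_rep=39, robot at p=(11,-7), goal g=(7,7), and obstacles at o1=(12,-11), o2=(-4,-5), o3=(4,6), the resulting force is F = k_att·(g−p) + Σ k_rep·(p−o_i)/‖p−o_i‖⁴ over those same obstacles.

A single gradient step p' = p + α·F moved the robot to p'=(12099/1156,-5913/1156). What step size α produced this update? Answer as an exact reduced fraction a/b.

F_att = 1/2·(g−p) = 1/2·(-4,14) = (-2.0000,7.0000)
o1: d²=17 ≤ ρ²=58; F_rep = 39·(-1,4)/17² = (-0.1349,0.5398)
o2: d²=229 > ρ²=58 → inactive
o3: d²=218 > ρ²=58 → inactive
F = F_att + ΣF_rep = (-2.1349,7.5398)
Δp = p'−p = (-0.5337,1.8849); α = Δx/Fx = (-617/1156) / (-617/289) = 1/4
check: Δy/Fy = (2179/1156) / (2179/289) = 1/4 ✓

α = 1/4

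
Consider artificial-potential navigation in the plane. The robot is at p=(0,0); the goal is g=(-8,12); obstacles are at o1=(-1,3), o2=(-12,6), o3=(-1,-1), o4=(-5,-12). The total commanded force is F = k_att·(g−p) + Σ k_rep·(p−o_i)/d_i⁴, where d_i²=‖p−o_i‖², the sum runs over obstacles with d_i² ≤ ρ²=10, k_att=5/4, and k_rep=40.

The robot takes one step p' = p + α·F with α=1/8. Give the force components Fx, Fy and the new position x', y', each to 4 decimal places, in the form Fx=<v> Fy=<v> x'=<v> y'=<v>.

F_att = 5/4·(g−p) = 5/4·(-8,12) = (-10.0000,15.0000)
o1: d²=10 ≤ ρ²=10; F_rep = 40·(1,-3)/10² = (0.4000,-1.2000)
o2: d²=180 > ρ²=10 → inactive
o3: d²=2 ≤ ρ²=10; F_rep = 40·(1,1)/2² = (10.0000,10.0000)
o4: d²=169 > ρ²=10 → inactive
F = F_att + ΣF_rep = (0.4000,23.8000)
p' = p + 1/8·F = (0.0500,2.9750)

Fx=0.4000 Fy=23.8000 x'=0.0500 y'=2.9750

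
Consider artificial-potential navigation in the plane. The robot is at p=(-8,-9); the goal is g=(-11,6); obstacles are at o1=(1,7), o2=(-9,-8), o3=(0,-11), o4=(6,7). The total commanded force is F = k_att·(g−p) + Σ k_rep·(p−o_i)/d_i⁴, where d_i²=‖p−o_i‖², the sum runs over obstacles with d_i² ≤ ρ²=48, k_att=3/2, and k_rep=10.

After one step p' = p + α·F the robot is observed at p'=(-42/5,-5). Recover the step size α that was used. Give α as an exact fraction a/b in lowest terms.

α = 1/5

F_att = 3/2·(g−p) = 3/2·(-3,15) = (-4.5000,22.5000)
o1: d²=337 > ρ²=48 → inactive
o2: d²=2 ≤ ρ²=48; F_rep = 10·(1,-1)/2² = (2.5000,-2.5000)
o3: d²=68 > ρ²=48 → inactive
o4: d²=452 > ρ²=48 → inactive
F = F_att + ΣF_rep = (-2.0000,20.0000)
Δp = p'−p = (-0.4000,4.0000); α = Δx/Fx = (-2/5) / (-2) = 1/5
check: Δy/Fy = (4) / (20) = 1/5 ✓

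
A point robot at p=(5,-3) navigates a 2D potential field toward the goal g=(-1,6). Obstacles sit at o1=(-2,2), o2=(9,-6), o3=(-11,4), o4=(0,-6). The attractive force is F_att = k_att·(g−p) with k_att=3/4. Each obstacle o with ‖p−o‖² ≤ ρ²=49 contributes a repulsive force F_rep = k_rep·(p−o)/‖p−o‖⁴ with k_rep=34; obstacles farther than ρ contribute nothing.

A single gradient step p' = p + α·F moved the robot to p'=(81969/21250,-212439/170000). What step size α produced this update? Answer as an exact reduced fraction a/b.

F_att = 3/4·(g−p) = 3/4·(-6,9) = (-4.5000,6.7500)
o1: d²=74 > ρ²=49 → inactive
o2: d²=25 ≤ ρ²=49; F_rep = 34·(-4,3)/25² = (-0.2176,0.1632)
o3: d²=305 > ρ²=49 → inactive
o4: d²=34 ≤ ρ²=49; F_rep = 34·(5,3)/34² = (0.1471,0.0882)
F = F_att + ΣF_rep = (-4.5705,7.0014)
Δp = p'−p = (-1.1426,1.7504); α = Δx/Fx = (-24281/21250) / (-48562/10625) = 1/4
check: Δy/Fy = (297561/170000) / (297561/42500) = 1/4 ✓

α = 1/4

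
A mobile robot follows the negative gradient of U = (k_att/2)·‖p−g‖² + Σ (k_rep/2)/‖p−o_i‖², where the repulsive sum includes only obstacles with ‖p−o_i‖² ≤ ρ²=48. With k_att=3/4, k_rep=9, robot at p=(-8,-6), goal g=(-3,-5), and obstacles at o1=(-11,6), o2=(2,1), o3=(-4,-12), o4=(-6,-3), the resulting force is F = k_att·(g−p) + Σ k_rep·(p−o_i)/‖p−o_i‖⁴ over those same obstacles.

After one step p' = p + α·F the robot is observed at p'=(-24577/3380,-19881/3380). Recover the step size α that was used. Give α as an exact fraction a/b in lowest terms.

α = 1/5

F_att = 3/4·(g−p) = 3/4·(5,1) = (3.7500,0.7500)
o1: d²=153 > ρ²=48 → inactive
o2: d²=149 > ρ²=48 → inactive
o3: d²=52 > ρ²=48 → inactive
o4: d²=13 ≤ ρ²=48; F_rep = 9·(-2,-3)/13² = (-0.1065,-0.1598)
F = F_att + ΣF_rep = (3.6435,0.5902)
Δp = p'−p = (0.7287,0.1180); α = Δx/Fx = (2463/3380) / (2463/676) = 1/5
check: Δy/Fy = (399/3380) / (399/676) = 1/5 ✓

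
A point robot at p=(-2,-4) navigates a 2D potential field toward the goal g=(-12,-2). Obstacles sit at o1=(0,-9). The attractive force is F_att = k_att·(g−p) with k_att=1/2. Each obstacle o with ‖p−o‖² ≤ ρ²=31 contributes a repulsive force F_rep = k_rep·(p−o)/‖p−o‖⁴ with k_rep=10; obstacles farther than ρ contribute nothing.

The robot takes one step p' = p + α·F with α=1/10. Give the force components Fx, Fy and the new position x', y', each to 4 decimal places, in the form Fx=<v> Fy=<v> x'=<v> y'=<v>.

Fx=-5.0238 Fy=1.0595 x'=-2.5024 y'=-3.8941

F_att = 1/2·(g−p) = 1/2·(-10,2) = (-5.0000,1.0000)
o1: d²=29 ≤ ρ²=31; F_rep = 10·(-2,5)/29² = (-0.0238,0.0595)
F = F_att + ΣF_rep = (-5.0238,1.0595)
p' = p + 1/10·F = (-2.5024,-3.8941)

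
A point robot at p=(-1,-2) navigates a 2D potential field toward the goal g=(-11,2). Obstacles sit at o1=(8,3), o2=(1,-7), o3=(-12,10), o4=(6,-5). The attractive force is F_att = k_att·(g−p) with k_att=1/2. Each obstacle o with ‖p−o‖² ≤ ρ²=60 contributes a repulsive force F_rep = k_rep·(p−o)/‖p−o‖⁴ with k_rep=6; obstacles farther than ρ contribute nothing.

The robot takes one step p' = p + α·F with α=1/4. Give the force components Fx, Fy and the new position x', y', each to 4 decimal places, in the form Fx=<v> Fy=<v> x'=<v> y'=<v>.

F_att = 1/2·(g−p) = 1/2·(-10,4) = (-5.0000,2.0000)
o1: d²=106 > ρ²=60 → inactive
o2: d²=29 ≤ ρ²=60; F_rep = 6·(-2,5)/29² = (-0.0143,0.0357)
o3: d²=265 > ρ²=60 → inactive
o4: d²=58 ≤ ρ²=60; F_rep = 6·(-7,3)/58² = (-0.0125,0.0054)
F = F_att + ΣF_rep = (-5.0268,2.0410)
p' = p + 1/4·F = (-2.2567,-1.4897)

Fx=-5.0268 Fy=2.0410 x'=-2.2567 y'=-1.4897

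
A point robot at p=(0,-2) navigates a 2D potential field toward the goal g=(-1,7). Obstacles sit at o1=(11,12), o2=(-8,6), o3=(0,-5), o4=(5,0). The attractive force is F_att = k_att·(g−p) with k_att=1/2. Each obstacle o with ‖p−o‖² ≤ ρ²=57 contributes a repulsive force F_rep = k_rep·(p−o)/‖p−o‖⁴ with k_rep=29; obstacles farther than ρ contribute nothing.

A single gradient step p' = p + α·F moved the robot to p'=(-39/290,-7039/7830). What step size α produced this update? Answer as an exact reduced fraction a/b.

α = 1/5

F_att = 1/2·(g−p) = 1/2·(-1,9) = (-0.5000,4.5000)
o1: d²=317 > ρ²=57 → inactive
o2: d²=128 > ρ²=57 → inactive
o3: d²=9 ≤ ρ²=57; F_rep = 29·(0,3)/9² = (0.0000,1.0741)
o4: d²=29 ≤ ρ²=57; F_rep = 29·(-5,-2)/29² = (-0.1724,-0.0690)
F = F_att + ΣF_rep = (-0.6724,5.5051)
Δp = p'−p = (-0.1345,1.1010); α = Δx/Fx = (-39/290) / (-39/58) = 1/5
check: Δy/Fy = (8621/7830) / (8621/1566) = 1/5 ✓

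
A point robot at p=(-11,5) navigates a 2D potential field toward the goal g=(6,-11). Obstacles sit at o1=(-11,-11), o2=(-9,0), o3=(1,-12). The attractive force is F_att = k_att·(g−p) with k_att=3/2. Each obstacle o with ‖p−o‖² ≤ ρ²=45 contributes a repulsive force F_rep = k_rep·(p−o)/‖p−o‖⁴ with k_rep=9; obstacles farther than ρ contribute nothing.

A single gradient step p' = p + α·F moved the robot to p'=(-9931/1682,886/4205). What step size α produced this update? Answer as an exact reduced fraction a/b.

α = 1/5

F_att = 3/2·(g−p) = 3/2·(17,-16) = (25.5000,-24.0000)
o1: d²=256 > ρ²=45 → inactive
o2: d²=29 ≤ ρ²=45; F_rep = 9·(-2,5)/29² = (-0.0214,0.0535)
o3: d²=433 > ρ²=45 → inactive
F = F_att + ΣF_rep = (25.4786,-23.9465)
Δp = p'−p = (5.0957,-4.7893); α = Δx/Fx = (8571/1682) / (42855/1682) = 1/5
check: Δy/Fy = (-20139/4205) / (-20139/841) = 1/5 ✓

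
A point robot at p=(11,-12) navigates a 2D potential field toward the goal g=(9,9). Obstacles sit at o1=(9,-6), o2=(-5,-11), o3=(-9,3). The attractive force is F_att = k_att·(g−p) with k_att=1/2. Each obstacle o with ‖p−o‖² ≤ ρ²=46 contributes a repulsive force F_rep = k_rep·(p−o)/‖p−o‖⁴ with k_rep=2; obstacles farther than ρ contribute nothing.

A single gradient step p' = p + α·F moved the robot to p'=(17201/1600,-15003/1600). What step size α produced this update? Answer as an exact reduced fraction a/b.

α = 1/4

F_att = 1/2·(g−p) = 1/2·(-2,21) = (-1.0000,10.5000)
o1: d²=40 ≤ ρ²=46; F_rep = 2·(2,-6)/40² = (0.0025,-0.0075)
o2: d²=257 > ρ²=46 → inactive
o3: d²=625 > ρ²=46 → inactive
F = F_att + ΣF_rep = (-0.9975,10.4925)
Δp = p'−p = (-0.2494,2.6231); α = Δx/Fx = (-399/1600) / (-399/400) = 1/4
check: Δy/Fy = (4197/1600) / (4197/400) = 1/4 ✓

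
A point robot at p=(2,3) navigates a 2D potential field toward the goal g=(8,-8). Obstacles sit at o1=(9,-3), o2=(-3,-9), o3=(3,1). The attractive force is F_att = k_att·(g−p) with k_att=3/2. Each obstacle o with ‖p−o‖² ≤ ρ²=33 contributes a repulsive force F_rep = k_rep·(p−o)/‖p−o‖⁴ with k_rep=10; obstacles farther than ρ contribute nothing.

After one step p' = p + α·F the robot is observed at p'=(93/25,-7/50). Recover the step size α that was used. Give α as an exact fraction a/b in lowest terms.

α = 1/5

F_att = 3/2·(g−p) = 3/2·(6,-11) = (9.0000,-16.5000)
o1: d²=85 > ρ²=33 → inactive
o2: d²=169 > ρ²=33 → inactive
o3: d²=5 ≤ ρ²=33; F_rep = 10·(-1,2)/5² = (-0.4000,0.8000)
F = F_att + ΣF_rep = (8.6000,-15.7000)
Δp = p'−p = (1.7200,-3.1400); α = Δx/Fx = (43/25) / (43/5) = 1/5
check: Δy/Fy = (-157/50) / (-157/10) = 1/5 ✓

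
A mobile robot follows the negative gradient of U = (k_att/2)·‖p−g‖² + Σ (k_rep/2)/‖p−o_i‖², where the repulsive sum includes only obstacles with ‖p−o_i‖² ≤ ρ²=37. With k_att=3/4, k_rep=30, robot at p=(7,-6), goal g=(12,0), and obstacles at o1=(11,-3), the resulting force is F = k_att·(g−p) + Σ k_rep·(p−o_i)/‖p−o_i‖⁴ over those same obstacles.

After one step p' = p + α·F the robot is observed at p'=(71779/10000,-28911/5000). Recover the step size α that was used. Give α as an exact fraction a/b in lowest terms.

α = 1/20

F_att = 3/4·(g−p) = 3/4·(5,6) = (3.7500,4.5000)
o1: d²=25 ≤ ρ²=37; F_rep = 30·(-4,-3)/25² = (-0.1920,-0.1440)
F = F_att + ΣF_rep = (3.5580,4.3560)
Δp = p'−p = (0.1779,0.2178); α = Δx/Fx = (1779/10000) / (1779/500) = 1/20
check: Δy/Fy = (1089/5000) / (1089/250) = 1/20 ✓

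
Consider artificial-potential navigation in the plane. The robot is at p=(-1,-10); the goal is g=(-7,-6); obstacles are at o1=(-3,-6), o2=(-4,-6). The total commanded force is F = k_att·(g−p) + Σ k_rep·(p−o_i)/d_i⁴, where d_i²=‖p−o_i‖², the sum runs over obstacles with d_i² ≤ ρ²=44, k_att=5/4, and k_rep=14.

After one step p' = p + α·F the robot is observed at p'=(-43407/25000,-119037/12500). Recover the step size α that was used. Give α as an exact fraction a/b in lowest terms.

F_att = 5/4·(g−p) = 5/4·(-6,4) = (-7.5000,5.0000)
o1: d²=20 ≤ ρ²=44; F_rep = 14·(2,-4)/20² = (0.0700,-0.1400)
o2: d²=25 ≤ ρ²=44; F_rep = 14·(3,-4)/25² = (0.0672,-0.0896)
F = F_att + ΣF_rep = (-7.3628,4.7704)
Δp = p'−p = (-0.7363,0.4770); α = Δx/Fx = (-18407/25000) / (-18407/2500) = 1/10
check: Δy/Fy = (5963/12500) / (5963/1250) = 1/10 ✓

α = 1/10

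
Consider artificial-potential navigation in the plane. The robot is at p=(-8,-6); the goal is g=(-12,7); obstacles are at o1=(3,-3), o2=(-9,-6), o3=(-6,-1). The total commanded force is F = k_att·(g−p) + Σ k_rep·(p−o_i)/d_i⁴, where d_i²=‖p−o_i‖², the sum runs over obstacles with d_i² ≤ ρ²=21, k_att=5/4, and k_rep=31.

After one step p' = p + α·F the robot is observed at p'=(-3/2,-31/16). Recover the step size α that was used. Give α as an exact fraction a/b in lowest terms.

α = 1/4

F_att = 5/4·(g−p) = 5/4·(-4,13) = (-5.0000,16.2500)
o1: d²=130 > ρ²=21 → inactive
o2: d²=1 ≤ ρ²=21; F_rep = 31·(1,0)/1² = (31.0000,0.0000)
o3: d²=29 > ρ²=21 → inactive
F = F_att + ΣF_rep = (26.0000,16.2500)
Δp = p'−p = (6.5000,4.0625); α = Δx/Fx = (13/2) / (26) = 1/4
check: Δy/Fy = (65/16) / (65/4) = 1/4 ✓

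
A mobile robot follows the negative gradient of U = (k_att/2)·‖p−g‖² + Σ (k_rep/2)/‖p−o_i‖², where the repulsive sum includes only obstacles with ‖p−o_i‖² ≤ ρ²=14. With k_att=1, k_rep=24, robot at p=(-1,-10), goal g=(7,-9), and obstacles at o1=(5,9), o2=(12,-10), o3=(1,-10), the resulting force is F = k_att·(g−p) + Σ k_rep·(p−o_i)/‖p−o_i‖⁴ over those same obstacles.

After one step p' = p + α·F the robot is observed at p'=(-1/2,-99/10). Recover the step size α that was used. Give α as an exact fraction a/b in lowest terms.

F_att = 1·(g−p) = 1·(8,1) = (8.0000,1.0000)
o1: d²=397 > ρ²=14 → inactive
o2: d²=169 > ρ²=14 → inactive
o3: d²=4 ≤ ρ²=14; F_rep = 24·(-2,0)/4² = (-3.0000,0.0000)
F = F_att + ΣF_rep = (5.0000,1.0000)
Δp = p'−p = (0.5000,0.1000); α = Δx/Fx = (1/2) / (5) = 1/10
check: Δy/Fy = (1/10) / (1) = 1/10 ✓

α = 1/10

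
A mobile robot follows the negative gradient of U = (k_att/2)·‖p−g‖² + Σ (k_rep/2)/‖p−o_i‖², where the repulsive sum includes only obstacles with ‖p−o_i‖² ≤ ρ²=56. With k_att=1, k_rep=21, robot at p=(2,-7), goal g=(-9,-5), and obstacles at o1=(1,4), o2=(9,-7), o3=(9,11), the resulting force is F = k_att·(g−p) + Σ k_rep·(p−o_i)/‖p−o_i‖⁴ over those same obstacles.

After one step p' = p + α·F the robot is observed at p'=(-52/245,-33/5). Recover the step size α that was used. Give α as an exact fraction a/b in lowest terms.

α = 1/5

F_att = 1·(g−p) = 1·(-11,2) = (-11.0000,2.0000)
o1: d²=122 > ρ²=56 → inactive
o2: d²=49 ≤ ρ²=56; F_rep = 21·(-7,0)/49² = (-0.0612,0.0000)
o3: d²=373 > ρ²=56 → inactive
F = F_att + ΣF_rep = (-11.0612,2.0000)
Δp = p'−p = (-2.2122,0.4000); α = Δx/Fx = (-542/245) / (-542/49) = 1/5
check: Δy/Fy = (2/5) / (2) = 1/5 ✓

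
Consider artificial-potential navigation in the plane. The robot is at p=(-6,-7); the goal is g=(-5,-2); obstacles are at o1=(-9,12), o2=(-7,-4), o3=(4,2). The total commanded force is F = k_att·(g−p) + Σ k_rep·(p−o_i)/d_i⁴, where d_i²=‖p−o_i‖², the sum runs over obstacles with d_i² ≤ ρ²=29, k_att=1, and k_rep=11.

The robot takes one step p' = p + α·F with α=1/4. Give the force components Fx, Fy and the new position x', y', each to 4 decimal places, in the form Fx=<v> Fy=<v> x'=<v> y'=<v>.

Fx=1.1100 Fy=4.6700 x'=-5.7225 y'=-5.8325

F_att = 1·(g−p) = 1·(1,5) = (1.0000,5.0000)
o1: d²=370 > ρ²=29 → inactive
o2: d²=10 ≤ ρ²=29; F_rep = 11·(1,-3)/10² = (0.1100,-0.3300)
o3: d²=181 > ρ²=29 → inactive
F = F_att + ΣF_rep = (1.1100,4.6700)
p' = p + 1/4·F = (-5.7225,-5.8325)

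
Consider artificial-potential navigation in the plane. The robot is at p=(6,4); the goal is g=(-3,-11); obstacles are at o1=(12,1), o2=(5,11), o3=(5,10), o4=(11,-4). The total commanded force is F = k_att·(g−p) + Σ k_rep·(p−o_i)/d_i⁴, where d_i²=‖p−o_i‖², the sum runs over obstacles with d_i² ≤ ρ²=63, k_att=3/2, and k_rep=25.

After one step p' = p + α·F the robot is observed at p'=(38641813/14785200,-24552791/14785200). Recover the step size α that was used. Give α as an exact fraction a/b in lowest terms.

F_att = 3/2·(g−p) = 3/2·(-9,-15) = (-13.5000,-22.5000)
o1: d²=45 ≤ ρ²=63; F_rep = 25·(-6,3)/45² = (-0.0741,0.0370)
o2: d²=50 ≤ ρ²=63; F_rep = 25·(1,-7)/50² = (0.0100,-0.0700)
o3: d²=37 ≤ ρ²=63; F_rep = 25·(1,-6)/37² = (0.0183,-0.1096)
o4: d²=89 > ρ²=63 → inactive
F = F_att + ΣF_rep = (-13.5458,-22.6425)
Δp = p'−p = (-3.3865,-5.6606); α = Δx/Fx = (-50069387/14785200) / (-50069387/3696300) = 1/4
check: Δy/Fy = (-83693591/14785200) / (-83693591/3696300) = 1/4 ✓

α = 1/4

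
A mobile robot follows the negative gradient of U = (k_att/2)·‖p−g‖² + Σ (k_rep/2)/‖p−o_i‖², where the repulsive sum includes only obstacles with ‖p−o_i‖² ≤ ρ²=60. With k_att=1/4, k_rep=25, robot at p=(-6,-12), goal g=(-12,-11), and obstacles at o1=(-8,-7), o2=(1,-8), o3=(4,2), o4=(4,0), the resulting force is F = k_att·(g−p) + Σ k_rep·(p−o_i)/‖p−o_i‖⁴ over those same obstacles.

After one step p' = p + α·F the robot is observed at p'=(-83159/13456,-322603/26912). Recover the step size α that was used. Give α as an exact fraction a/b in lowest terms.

F_att = 1/4·(g−p) = 1/4·(-6,1) = (-1.5000,0.2500)
o1: d²=29 ≤ ρ²=60; F_rep = 25·(2,-5)/29² = (0.0595,-0.1486)
o2: d²=65 > ρ²=60 → inactive
o3: d²=296 > ρ²=60 → inactive
o4: d²=244 > ρ²=60 → inactive
F = F_att + ΣF_rep = (-1.4405,0.1014)
Δp = p'−p = (-0.1801,0.0127); α = Δx/Fx = (-2423/13456) / (-2423/1682) = 1/8
check: Δy/Fy = (341/26912) / (341/3364) = 1/8 ✓

α = 1/8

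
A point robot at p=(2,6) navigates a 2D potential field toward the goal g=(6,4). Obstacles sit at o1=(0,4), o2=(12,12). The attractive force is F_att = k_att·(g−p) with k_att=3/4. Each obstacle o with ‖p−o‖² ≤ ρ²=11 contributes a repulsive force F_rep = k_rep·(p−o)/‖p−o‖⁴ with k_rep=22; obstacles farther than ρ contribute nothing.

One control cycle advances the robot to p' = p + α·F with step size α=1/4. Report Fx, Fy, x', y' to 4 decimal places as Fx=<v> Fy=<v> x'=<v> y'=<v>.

F_att = 3/4·(g−p) = 3/4·(4,-2) = (3.0000,-1.5000)
o1: d²=8 ≤ ρ²=11; F_rep = 22·(2,2)/8² = (0.6875,0.6875)
o2: d²=136 > ρ²=11 → inactive
F = F_att + ΣF_rep = (3.6875,-0.8125)
p' = p + 1/4·F = (2.9219,5.7969)

Fx=3.6875 Fy=-0.8125 x'=2.9219 y'=5.7969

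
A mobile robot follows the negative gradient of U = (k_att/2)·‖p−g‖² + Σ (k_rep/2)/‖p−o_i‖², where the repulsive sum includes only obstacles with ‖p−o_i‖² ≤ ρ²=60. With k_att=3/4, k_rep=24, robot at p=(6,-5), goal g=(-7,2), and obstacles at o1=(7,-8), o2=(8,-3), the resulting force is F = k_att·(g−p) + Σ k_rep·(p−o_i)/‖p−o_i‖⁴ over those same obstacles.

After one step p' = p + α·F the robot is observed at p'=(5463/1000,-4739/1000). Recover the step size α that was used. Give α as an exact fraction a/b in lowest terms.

F_att = 3/4·(g−p) = 3/4·(-13,7) = (-9.7500,5.2500)
o1: d²=10 ≤ ρ²=60; F_rep = 24·(-1,3)/10² = (-0.2400,0.7200)
o2: d²=8 ≤ ρ²=60; F_rep = 24·(-2,-2)/8² = (-0.7500,-0.7500)
F = F_att + ΣF_rep = (-10.7400,5.2200)
Δp = p'−p = (-0.5370,0.2610); α = Δx/Fx = (-537/1000) / (-537/50) = 1/20
check: Δy/Fy = (261/1000) / (261/50) = 1/20 ✓

α = 1/20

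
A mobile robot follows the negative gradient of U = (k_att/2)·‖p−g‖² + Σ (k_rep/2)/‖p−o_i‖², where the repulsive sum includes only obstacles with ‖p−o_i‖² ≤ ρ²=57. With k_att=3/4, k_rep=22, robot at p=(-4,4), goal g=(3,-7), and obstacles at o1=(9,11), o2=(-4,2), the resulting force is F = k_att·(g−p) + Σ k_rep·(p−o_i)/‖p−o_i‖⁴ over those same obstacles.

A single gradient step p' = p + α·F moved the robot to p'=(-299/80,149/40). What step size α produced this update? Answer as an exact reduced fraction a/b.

F_att = 3/4·(g−p) = 3/4·(7,-11) = (5.2500,-8.2500)
o1: d²=218 > ρ²=57 → inactive
o2: d²=4 ≤ ρ²=57; F_rep = 22·(0,2)/4² = (0.0000,2.7500)
F = F_att + ΣF_rep = (5.2500,-5.5000)
Δp = p'−p = (0.2625,-0.2750); α = Δx/Fx = (21/80) / (21/4) = 1/20
check: Δy/Fy = (-11/40) / (-11/2) = 1/20 ✓

α = 1/20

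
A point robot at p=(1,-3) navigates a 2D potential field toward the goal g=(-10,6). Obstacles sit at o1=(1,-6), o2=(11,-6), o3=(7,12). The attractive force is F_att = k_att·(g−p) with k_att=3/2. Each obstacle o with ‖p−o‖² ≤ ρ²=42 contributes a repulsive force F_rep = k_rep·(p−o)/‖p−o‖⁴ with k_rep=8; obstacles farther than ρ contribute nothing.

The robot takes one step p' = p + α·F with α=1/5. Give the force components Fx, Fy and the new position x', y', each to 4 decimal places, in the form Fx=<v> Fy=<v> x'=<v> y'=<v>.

F_att = 3/2·(g−p) = 3/2·(-11,9) = (-16.5000,13.5000)
o1: d²=9 ≤ ρ²=42; F_rep = 8·(0,3)/9² = (0.0000,0.2963)
o2: d²=109 > ρ²=42 → inactive
o3: d²=261 > ρ²=42 → inactive
F = F_att + ΣF_rep = (-16.5000,13.7963)
p' = p + 1/5·F = (-2.3000,-0.2407)

Fx=-16.5000 Fy=13.7963 x'=-2.3000 y'=-0.2407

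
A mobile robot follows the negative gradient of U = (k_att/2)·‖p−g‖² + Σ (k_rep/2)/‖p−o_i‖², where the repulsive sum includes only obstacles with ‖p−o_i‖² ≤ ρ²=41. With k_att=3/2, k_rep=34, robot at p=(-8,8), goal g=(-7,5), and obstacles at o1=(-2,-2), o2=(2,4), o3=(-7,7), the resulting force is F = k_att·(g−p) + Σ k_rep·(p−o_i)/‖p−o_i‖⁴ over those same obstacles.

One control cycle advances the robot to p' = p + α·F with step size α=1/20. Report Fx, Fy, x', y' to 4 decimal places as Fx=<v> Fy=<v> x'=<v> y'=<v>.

F_att = 3/2·(g−p) = 3/2·(1,-3) = (1.5000,-4.5000)
o1: d²=136 > ρ²=41 → inactive
o2: d²=116 > ρ²=41 → inactive
o3: d²=2 ≤ ρ²=41; F_rep = 34·(-1,1)/2² = (-8.5000,8.5000)
F = F_att + ΣF_rep = (-7.0000,4.0000)
p' = p + 1/20·F = (-8.3500,8.2000)

Fx=-7.0000 Fy=4.0000 x'=-8.3500 y'=8.2000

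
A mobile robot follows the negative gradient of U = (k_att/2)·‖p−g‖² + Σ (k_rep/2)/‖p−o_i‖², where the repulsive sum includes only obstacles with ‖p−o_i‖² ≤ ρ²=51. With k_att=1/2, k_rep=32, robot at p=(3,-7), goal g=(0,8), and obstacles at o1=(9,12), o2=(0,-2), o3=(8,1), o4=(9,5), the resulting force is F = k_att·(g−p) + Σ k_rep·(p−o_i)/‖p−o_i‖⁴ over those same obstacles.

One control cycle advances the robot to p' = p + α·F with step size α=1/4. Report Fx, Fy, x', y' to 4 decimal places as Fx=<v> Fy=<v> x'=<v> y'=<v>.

F_att = 1/2·(g−p) = 1/2·(-3,15) = (-1.5000,7.5000)
o1: d²=397 > ρ²=51 → inactive
o2: d²=34 ≤ ρ²=51; F_rep = 32·(3,-5)/34² = (0.0830,-0.1384)
o3: d²=89 > ρ²=51 → inactive
o4: d²=180 > ρ²=51 → inactive
F = F_att + ΣF_rep = (-1.4170,7.3616)
p' = p + 1/4·F = (2.6458,-5.1596)

Fx=-1.4170 Fy=7.3616 x'=2.6458 y'=-5.1596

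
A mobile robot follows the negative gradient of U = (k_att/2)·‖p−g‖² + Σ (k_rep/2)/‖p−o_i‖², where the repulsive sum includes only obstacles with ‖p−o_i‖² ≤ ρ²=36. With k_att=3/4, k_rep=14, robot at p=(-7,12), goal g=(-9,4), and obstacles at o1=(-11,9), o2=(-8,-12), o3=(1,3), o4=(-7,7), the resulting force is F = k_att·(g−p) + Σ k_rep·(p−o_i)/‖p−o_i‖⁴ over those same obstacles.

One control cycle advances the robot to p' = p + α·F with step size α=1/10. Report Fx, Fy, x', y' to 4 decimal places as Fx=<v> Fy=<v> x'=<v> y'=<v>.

F_att = 3/4·(g−p) = 3/4·(-2,-8) = (-1.5000,-6.0000)
o1: d²=25 ≤ ρ²=36; F_rep = 14·(4,3)/25² = (0.0896,0.0672)
o2: d²=577 > ρ²=36 → inactive
o3: d²=145 > ρ²=36 → inactive
o4: d²=25 ≤ ρ²=36; F_rep = 14·(0,5)/25² = (0.0000,0.1120)
F = F_att + ΣF_rep = (-1.4104,-5.8208)
p' = p + 1/10·F = (-7.1410,11.4179)

Fx=-1.4104 Fy=-5.8208 x'=-7.1410 y'=11.4179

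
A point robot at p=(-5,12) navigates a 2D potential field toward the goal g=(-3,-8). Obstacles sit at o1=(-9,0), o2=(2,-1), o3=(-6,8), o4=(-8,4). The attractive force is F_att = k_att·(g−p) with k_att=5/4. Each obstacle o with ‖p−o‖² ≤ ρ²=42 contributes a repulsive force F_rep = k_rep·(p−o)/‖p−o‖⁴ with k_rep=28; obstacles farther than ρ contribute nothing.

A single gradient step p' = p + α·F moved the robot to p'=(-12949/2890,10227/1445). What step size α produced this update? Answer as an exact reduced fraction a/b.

α = 1/5

F_att = 5/4·(g−p) = 5/4·(2,-20) = (2.5000,-25.0000)
o1: d²=160 > ρ²=42 → inactive
o2: d²=218 > ρ²=42 → inactive
o3: d²=17 ≤ ρ²=42; F_rep = 28·(1,4)/17² = (0.0969,0.3875)
o4: d²=73 > ρ²=42 → inactive
F = F_att + ΣF_rep = (2.5969,-24.6125)
Δp = p'−p = (0.5194,-4.9225); α = Δx/Fx = (1501/2890) / (1501/578) = 1/5
check: Δy/Fy = (-7113/1445) / (-7113/289) = 1/5 ✓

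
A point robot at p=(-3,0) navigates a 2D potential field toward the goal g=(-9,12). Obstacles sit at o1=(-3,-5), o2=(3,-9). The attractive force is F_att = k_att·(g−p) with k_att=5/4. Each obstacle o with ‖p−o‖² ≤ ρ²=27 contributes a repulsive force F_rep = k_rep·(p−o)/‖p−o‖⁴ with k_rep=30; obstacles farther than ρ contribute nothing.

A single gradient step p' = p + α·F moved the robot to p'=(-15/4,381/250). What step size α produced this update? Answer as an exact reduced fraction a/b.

F_att = 5/4·(g−p) = 5/4·(-6,12) = (-7.5000,15.0000)
o1: d²=25 ≤ ρ²=27; F_rep = 30·(0,5)/25² = (0.0000,0.2400)
o2: d²=117 > ρ²=27 → inactive
F = F_att + ΣF_rep = (-7.5000,15.2400)
Δp = p'−p = (-0.7500,1.5240); α = Δx/Fx = (-3/4) / (-15/2) = 1/10
check: Δy/Fy = (381/250) / (381/25) = 1/10 ✓

α = 1/10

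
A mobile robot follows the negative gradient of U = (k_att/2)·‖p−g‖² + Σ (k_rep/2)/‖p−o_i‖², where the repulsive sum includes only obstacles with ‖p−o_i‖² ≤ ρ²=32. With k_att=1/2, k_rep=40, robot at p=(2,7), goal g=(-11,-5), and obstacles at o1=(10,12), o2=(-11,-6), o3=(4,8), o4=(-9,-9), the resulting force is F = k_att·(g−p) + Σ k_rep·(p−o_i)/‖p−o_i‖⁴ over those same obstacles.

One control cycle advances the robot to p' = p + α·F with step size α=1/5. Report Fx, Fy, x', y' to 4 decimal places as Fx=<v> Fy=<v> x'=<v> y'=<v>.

F_att = 1/2·(g−p) = 1/2·(-13,-12) = (-6.5000,-6.0000)
o1: d²=89 > ρ²=32 → inactive
o2: d²=338 > ρ²=32 → inactive
o3: d²=5 ≤ ρ²=32; F_rep = 40·(-2,-1)/5² = (-3.2000,-1.6000)
o4: d²=377 > ρ²=32 → inactive
F = F_att + ΣF_rep = (-9.7000,-7.6000)
p' = p + 1/5·F = (0.0600,5.4800)

Fx=-9.7000 Fy=-7.6000 x'=0.0600 y'=5.4800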